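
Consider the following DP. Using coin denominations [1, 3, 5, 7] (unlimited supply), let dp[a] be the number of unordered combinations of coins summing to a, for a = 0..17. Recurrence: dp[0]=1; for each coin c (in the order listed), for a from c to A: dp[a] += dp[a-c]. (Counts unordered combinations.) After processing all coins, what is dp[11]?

10

after  coin     0     1     2     3     4     5     6     7     8     9    10    11    12    13    14    15    16    17
          1     1     1     1     1     1     1     1     1     1     1     1     1     1     1     1     1     1     1
          3     1     1     1     2     2     2     3     3     3     4     4     4     5     5     5     6     6     6
          5     1     1     1     2     2     3     4     4     5     6     7     8     9    10    11    13    14    15
          7     1     1     1     2     2     3     4     5     6     7     9    10    12    14    16    19    21    24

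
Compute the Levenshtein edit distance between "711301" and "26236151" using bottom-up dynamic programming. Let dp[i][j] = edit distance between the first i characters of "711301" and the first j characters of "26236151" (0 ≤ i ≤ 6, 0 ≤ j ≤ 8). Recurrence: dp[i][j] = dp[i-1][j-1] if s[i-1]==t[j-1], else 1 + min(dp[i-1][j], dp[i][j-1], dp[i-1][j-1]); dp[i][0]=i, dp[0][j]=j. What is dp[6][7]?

5

   ''  2  6  2  3  6  1  5  1
''  0  1  2  3  4  5  6  7  8
 7  1  1  2  3  4  5  6  7  8
 1  2  2  2  3  4  5  5  6  7
 1  3  3  3  3  4  5  5  6  6
 3  4  4  4  4  3  4  5  6  7
 0  5  5  5  5  4  4  5  6  7
 1  6  6  6  6  5  5  4  5  6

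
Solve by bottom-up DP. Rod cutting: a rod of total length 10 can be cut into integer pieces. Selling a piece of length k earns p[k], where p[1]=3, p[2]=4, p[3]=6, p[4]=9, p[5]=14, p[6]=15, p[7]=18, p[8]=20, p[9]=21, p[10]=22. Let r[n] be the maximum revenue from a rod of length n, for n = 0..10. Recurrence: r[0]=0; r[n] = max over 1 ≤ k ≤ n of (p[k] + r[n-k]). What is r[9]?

   n    0    1    2    3    4    5    6    7    8    9   10
r[n]    0    3    6    9   12   15   18   21   24   27   30

27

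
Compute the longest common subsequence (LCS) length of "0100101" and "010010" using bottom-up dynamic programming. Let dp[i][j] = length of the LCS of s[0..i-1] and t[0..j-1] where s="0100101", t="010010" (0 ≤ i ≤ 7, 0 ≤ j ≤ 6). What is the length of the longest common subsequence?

6

   ''  0  1  0  0  1  0
''  0  0  0  0  0  0  0
 0  0  1  1  1  1  1  1
 1  0  1  2  2  2  2  2
 0  0  1  2  3  3  3  3
 0  0  1  2  3  4  4  4
 1  0  1  2  3  4  5  5
 0  0  1  2  3  4  5  6
 1  0  1  2  3  4  5  6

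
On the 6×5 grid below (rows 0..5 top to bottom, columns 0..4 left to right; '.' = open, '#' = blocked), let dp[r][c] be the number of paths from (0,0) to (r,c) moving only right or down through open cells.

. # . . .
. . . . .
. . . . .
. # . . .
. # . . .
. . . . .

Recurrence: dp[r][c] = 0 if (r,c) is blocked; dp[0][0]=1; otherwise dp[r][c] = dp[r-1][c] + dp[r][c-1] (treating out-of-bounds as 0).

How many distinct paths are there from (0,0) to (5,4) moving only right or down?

r\c   0   1   2   3   4
  0   1   0   0   0   0
  1   1   1   1   1   1
  2   1   2   3   4   5
  3   1   0   3   7  12
  4   1   0   3  10  22
  5   1   1   4  14  36

36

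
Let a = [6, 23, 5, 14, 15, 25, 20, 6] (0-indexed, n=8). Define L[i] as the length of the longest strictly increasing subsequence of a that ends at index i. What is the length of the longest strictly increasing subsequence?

   i    0    1    2    3    4    5    6    7
a[i]    6   23    5   14   15   25   20    6
L[i]    1    2    1    2    3    4    4    2

4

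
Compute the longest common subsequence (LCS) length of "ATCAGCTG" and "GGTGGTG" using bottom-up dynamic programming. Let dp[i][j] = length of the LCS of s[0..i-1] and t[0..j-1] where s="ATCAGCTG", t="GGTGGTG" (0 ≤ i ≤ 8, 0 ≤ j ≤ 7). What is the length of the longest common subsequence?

4

   ''  G  G  T  G  G  T  G
''  0  0  0  0  0  0  0  0
 A  0  0  0  0  0  0  0  0
 T  0  0  0  1  1  1  1  1
 C  0  0  0  1  1  1  1  1
 A  0  0  0  1  1  1  1  1
 G  0  1  1  1  2  2  2  2
 C  0  1  1  1  2  2  2  2
 T  0  1  1  2  2  2  3  3
 G  0  1  2  2  3  3  3  4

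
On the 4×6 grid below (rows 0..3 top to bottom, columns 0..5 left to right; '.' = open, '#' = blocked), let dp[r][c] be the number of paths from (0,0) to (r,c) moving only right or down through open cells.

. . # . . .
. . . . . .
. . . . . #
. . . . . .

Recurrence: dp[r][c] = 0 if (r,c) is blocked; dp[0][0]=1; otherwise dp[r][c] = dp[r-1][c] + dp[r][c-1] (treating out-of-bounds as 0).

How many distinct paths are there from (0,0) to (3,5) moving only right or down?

25

r\c   0   1   2   3   4   5
  0   1   1   0   0   0   0
  1   1   2   2   2   2   2
  2   1   3   5   7   9   0
  3   1   4   9  16  25  25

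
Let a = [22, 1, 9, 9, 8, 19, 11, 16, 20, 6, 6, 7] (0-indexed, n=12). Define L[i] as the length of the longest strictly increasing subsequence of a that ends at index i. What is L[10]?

2

   i    0    1    2    3    4    5    6    7    8    9   10   11
a[i]   22    1    9    9    8   19   11   16   20    6    6    7
L[i]    1    1    2    2    2    3    3    4    5    2    2    3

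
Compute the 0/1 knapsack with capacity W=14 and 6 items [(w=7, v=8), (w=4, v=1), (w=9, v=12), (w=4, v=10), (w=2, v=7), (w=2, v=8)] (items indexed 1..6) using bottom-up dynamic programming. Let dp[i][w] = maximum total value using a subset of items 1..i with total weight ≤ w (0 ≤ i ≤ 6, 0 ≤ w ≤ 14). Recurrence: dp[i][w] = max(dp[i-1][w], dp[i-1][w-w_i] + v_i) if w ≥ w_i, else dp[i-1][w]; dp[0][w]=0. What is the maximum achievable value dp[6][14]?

27

i\w   0   1   2   3   4   5   6   7   8   9  10  11  12  13  14
  0   0   0   0   0   0   0   0   0   0   0   0   0   0   0   0
  1   0   0   0   0   0   0   0   8   8   8   8   8   8   8   8
  2   0   0   0   0   1   1   1   8   8   8   8   9   9   9   9
  3   0   0   0   0   1   1   1   8   8  12  12  12  12  13  13
  4   0   0   0   0  10  10  10  10  11  12  12  18  18  22  22
  5   0   0   7   7  10  10  17  17  17  17  18  19  19  25  25
  6   0   0   8   8  15  15  18  18  25  25  25  25  26  27  27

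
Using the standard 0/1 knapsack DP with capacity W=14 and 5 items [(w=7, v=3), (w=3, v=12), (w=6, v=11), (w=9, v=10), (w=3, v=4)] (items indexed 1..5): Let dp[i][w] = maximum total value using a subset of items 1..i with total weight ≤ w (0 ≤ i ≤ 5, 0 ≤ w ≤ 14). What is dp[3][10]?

i\w   0   1   2   3   4   5   6   7   8   9  10  11  12  13  14
  0   0   0   0   0   0   0   0   0   0   0   0   0   0   0   0
  1   0   0   0   0   0   0   0   3   3   3   3   3   3   3   3
  2   0   0   0  12  12  12  12  12  12  12  15  15  15  15  15
  3   0   0   0  12  12  12  12  12  12  23  23  23  23  23  23
  4   0   0   0  12  12  12  12  12  12  23  23  23  23  23  23
  5   0   0   0  12  12  12  16  16  16  23  23  23  27  27  27

23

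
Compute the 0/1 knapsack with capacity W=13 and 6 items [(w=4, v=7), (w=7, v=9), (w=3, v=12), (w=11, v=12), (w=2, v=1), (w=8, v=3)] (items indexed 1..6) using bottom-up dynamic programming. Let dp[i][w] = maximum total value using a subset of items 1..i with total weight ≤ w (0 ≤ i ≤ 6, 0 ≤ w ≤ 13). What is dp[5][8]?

i\w   0   1   2   3   4   5   6   7   8   9  10  11  12  13
  0   0   0   0   0   0   0   0   0   0   0   0   0   0   0
  1   0   0   0   0   7   7   7   7   7   7   7   7   7   7
  2   0   0   0   0   7   7   7   9   9   9   9  16  16  16
  3   0   0   0  12  12  12  12  19  19  19  21  21  21  21
  4   0   0   0  12  12  12  12  19  19  19  21  21  21  21
  5   0   0   1  12  12  13  13  19  19  20  21  21  22  22
  6   0   0   1  12  12  13  13  19  19  20  21  21  22  22

19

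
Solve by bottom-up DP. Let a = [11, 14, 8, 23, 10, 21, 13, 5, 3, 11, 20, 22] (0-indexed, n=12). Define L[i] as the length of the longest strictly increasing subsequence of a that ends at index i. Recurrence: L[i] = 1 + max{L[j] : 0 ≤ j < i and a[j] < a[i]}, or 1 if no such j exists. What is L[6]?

3

   i    0    1    2    3    4    5    6    7    8    9   10   11
a[i]   11   14    8   23   10   21   13    5    3   11   20   22
L[i]    1    2    1    3    2    3    3    1    1    3    4    5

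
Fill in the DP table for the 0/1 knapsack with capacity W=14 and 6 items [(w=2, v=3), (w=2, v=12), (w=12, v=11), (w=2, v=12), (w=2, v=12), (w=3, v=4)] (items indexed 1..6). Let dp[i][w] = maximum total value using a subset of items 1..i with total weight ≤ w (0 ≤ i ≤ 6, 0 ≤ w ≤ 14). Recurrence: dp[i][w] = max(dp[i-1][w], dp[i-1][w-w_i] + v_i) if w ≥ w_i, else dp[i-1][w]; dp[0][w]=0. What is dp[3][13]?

i\w   0   1   2   3   4   5   6   7   8   9  10  11  12  13  14
  0   0   0   0   0   0   0   0   0   0   0   0   0   0   0   0
  1   0   0   3   3   3   3   3   3   3   3   3   3   3   3   3
  2   0   0  12  12  15  15  15  15  15  15  15  15  15  15  15
  3   0   0  12  12  15  15  15  15  15  15  15  15  15  15  23
  4   0   0  12  12  24  24  27  27  27  27  27  27  27  27  27
  5   0   0  12  12  24  24  36  36  39  39  39  39  39  39  39
  6   0   0  12  12  24  24  36  36  39  40  40  43  43  43  43

15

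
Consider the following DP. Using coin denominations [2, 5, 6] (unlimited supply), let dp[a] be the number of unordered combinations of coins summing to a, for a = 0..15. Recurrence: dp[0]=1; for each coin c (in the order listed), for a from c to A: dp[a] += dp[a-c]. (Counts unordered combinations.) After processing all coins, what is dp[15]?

after  coin     0     1     2     3     4     5     6     7     8     9    10    11    12    13    14    15
          2     1     0     1     0     1     0     1     0     1     0     1     0     1     0     1     0
          5     1     0     1     0     1     1     1     1     1     1     2     1     2     1     2     2
          6     1     0     1     0     1     1     2     1     2     1     3     2     4     2     4     3

3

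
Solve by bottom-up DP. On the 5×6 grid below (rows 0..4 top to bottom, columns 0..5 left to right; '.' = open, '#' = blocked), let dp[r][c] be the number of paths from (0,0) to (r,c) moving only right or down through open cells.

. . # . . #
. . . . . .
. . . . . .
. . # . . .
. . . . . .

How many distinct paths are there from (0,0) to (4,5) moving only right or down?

55

r\c   0   1   2   3   4   5
  0   1   1   0   0   0   0
  1   1   2   2   2   2   2
  2   1   3   5   7   9  11
  3   1   4   0   7  16  27
  4   1   5   5  12  28  55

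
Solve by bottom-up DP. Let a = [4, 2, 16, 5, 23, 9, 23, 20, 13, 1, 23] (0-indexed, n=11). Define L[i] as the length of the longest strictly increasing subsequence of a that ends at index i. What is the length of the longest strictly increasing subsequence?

5

   i    0    1    2    3    4    5    6    7    8    9   10
a[i]    4    2   16    5   23    9   23   20   13    1   23
L[i]    1    1    2    2    3    3    4    4    4    1    5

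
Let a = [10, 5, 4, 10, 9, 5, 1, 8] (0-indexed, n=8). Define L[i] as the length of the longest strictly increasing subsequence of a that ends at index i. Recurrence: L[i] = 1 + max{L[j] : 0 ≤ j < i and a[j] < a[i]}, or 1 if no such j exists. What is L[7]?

3

   i    0    1    2    3    4    5    6    7
a[i]   10    5    4   10    9    5    1    8
L[i]    1    1    1    2    2    2    1    3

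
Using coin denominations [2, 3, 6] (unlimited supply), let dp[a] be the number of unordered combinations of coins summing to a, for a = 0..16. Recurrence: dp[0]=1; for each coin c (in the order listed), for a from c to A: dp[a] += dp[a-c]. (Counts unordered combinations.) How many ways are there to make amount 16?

6

after  coin     0     1     2     3     4     5     6     7     8     9    10    11    12    13    14    15    16
          2     1     0     1     0     1     0     1     0     1     0     1     0     1     0     1     0     1
          3     1     0     1     1     1     1     2     1     2     2     2     2     3     2     3     3     3
          6     1     0     1     1     1     1     3     1     3     3     3     3     6     3     6     6     6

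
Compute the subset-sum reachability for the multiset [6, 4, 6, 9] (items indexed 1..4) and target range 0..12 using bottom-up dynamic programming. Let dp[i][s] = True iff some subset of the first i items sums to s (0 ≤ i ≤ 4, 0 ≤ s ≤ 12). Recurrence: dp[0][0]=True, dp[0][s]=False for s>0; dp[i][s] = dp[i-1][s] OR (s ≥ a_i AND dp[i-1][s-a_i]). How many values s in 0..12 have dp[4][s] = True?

i\s   0   1   2   3   4   5   6   7   8   9  10  11  12
  0   T   F   F   F   F   F   F   F   F   F   F   F   F
  1   T   F   F   F   F   F   T   F   F   F   F   F   F
  2   T   F   F   F   T   F   T   F   F   F   T   F   F
  3   T   F   F   F   T   F   T   F   F   F   T   F   T
  4   T   F   F   F   T   F   T   F   F   T   T   F   T

6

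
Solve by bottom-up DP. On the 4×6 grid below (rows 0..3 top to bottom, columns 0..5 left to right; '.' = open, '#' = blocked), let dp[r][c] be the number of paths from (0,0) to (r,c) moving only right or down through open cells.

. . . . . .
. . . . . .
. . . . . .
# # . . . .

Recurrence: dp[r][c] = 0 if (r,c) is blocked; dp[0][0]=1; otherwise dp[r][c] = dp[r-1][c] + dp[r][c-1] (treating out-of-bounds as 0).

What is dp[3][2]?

r\c   0   1   2   3   4   5
  0   1   1   1   1   1   1
  1   1   2   3   4   5   6
  2   1   3   6  10  15  21
  3   0   0   6  16  31  52

6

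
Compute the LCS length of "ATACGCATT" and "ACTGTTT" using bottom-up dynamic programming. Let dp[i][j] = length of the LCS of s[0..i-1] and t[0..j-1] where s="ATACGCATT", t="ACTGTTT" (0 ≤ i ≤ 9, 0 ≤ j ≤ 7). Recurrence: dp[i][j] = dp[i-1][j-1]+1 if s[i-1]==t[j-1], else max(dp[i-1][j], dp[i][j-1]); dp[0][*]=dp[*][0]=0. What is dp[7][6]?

   ''  A  C  T  G  T  T  T
''  0  0  0  0  0  0  0  0
 A  0  1  1  1  1  1  1  1
 T  0  1  1  2  2  2  2  2
 A  0  1  1  2  2  2  2  2
 C  0  1  2  2  2  2  2  2
 G  0  1  2  2  3  3  3  3
 C  0  1  2  2  3  3  3  3
 A  0  1  2  2  3  3  3  3
 T  0  1  2  3  3  4  4  4
 T  0  1  2  3  3  4  5  5

3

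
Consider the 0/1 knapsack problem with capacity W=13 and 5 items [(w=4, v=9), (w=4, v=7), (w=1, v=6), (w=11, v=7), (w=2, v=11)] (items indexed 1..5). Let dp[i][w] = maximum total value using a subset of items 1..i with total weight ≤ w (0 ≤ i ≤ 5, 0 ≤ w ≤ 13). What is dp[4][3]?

6

i\w   0   1   2   3   4   5   6   7   8   9  10  11  12  13
  0   0   0   0   0   0   0   0   0   0   0   0   0   0   0
  1   0   0   0   0   9   9   9   9   9   9   9   9   9   9
  2   0   0   0   0   9   9   9   9  16  16  16  16  16  16
  3   0   6   6   6   9  15  15  15  16  22  22  22  22  22
  4   0   6   6   6   9  15  15  15  16  22  22  22  22  22
  5   0   6  11  17  17  17  20  26  26  26  27  33  33  33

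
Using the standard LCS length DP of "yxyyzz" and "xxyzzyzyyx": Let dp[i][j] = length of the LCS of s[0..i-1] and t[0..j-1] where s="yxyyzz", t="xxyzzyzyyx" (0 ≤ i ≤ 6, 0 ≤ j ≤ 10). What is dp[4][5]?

   ''  x  x  y  z  z  y  z  y  y  x
''  0  0  0  0  0  0  0  0  0  0  0
 y  0  0  0  1  1  1  1  1  1  1  1
 x  0  1  1  1  1  1  1  1  1  1  2
 y  0  1  1  2  2  2  2  2  2  2  2
 y  0  1  1  2  2  2  3  3  3  3  3
 z  0  1  1  2  3  3  3  4  4  4  4
 z  0  1  1  2  3  4  4  4  4  4  4

2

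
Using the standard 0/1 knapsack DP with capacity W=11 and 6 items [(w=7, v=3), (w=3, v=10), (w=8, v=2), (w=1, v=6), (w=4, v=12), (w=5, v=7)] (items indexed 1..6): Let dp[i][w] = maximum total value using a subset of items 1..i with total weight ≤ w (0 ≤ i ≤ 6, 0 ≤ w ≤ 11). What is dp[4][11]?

i\w   0   1   2   3   4   5   6   7   8   9  10  11
  0   0   0   0   0   0   0   0   0   0   0   0   0
  1   0   0   0   0   0   0   0   3   3   3   3   3
  2   0   0   0  10  10  10  10  10  10  10  13  13
  3   0   0   0  10  10  10  10  10  10  10  13  13
  4   0   6   6  10  16  16  16  16  16  16  16  19
  5   0   6   6  10  16  18  18  22  28  28  28  28
  6   0   6   6  10  16  18  18  22  28  28  28  28

19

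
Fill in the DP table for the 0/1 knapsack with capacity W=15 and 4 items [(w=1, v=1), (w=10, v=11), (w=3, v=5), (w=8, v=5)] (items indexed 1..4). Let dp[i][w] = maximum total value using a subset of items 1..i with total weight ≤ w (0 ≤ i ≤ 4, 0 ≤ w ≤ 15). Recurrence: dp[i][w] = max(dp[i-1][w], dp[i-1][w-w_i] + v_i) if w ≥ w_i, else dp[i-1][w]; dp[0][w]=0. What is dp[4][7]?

6

i\w   0   1   2   3   4   5   6   7   8   9  10  11  12  13  14  15
  0   0   0   0   0   0   0   0   0   0   0   0   0   0   0   0   0
  1   0   1   1   1   1   1   1   1   1   1   1   1   1   1   1   1
  2   0   1   1   1   1   1   1   1   1   1  11  12  12  12  12  12
  3   0   1   1   5   6   6   6   6   6   6  11  12  12  16  17  17
  4   0   1   1   5   6   6   6   6   6   6  11  12  12  16  17  17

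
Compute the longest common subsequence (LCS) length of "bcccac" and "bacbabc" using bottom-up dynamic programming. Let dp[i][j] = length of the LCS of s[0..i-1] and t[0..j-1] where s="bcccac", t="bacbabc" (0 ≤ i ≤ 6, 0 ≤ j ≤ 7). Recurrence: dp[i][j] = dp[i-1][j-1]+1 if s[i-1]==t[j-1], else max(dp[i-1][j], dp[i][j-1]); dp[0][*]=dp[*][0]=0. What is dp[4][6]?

2

   ''  b  a  c  b  a  b  c
''  0  0  0  0  0  0  0  0
 b  0  1  1  1  1  1  1  1
 c  0  1  1  2  2  2  2  2
 c  0  1  1  2  2  2  2  3
 c  0  1  1  2  2  2  2  3
 a  0  1  2  2  2  3  3  3
 c  0  1  2  3  3  3  3  4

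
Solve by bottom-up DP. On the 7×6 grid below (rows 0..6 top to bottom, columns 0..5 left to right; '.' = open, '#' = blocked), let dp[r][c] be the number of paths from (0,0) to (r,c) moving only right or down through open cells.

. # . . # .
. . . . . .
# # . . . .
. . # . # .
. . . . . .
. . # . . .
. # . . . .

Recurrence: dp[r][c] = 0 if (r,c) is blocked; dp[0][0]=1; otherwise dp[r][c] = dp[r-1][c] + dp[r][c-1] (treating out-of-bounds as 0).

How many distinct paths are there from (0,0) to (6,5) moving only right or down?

16

r\c   0   1   2   3   4   5
  0   1   0   0   0   0   0
  1   1   1   1   1   1   1
  2   0   0   1   2   3   4
  3   0   0   0   2   0   4
  4   0   0   0   2   2   6
  5   0   0   0   2   4  10
  6   0   0   0   2   6  16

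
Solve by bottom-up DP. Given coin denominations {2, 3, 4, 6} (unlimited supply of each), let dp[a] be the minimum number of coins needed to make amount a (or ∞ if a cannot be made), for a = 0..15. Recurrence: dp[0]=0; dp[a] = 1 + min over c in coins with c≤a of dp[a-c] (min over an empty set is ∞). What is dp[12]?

2

 a  0  1  2  3  4  5  6  7  8  9 10 11 12 13 14 15
dp  0  -  1  1  1  2  1  2  2  2  2  3  2  3  3  3
(- denotes ∞ / unreachable)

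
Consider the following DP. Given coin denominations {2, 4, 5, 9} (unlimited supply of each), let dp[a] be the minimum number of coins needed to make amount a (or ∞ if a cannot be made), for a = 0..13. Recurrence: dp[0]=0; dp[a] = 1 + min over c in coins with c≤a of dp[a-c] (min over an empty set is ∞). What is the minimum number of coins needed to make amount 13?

 a  0  1  2  3  4  5  6  7  8  9 10 11 12 13
dp  0  -  1  -  1  1  2  2  2  1  2  2  3  2
(- denotes ∞ / unreachable)

2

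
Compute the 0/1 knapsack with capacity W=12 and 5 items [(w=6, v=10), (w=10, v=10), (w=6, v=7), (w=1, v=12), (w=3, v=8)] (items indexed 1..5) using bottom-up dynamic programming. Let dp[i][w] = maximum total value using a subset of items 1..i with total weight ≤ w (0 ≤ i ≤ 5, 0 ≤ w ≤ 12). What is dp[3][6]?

10

i\w   0   1   2   3   4   5   6   7   8   9  10  11  12
  0   0   0   0   0   0   0   0   0   0   0   0   0   0
  1   0   0   0   0   0   0  10  10  10  10  10  10  10
  2   0   0   0   0   0   0  10  10  10  10  10  10  10
  3   0   0   0   0   0   0  10  10  10  10  10  10  17
  4   0  12  12  12  12  12  12  22  22  22  22  22  22
  5   0  12  12  12  20  20  20  22  22  22  30  30  30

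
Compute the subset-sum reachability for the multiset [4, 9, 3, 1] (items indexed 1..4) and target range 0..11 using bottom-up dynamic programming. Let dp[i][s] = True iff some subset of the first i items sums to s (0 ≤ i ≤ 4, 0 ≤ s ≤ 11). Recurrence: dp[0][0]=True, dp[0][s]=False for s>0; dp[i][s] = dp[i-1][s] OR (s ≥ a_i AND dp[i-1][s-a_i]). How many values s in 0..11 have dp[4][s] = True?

9

i\s   0   1   2   3   4   5   6   7   8   9  10  11
  0   T   F   F   F   F   F   F   F   F   F   F   F
  1   T   F   F   F   T   F   F   F   F   F   F   F
  2   T   F   F   F   T   F   F   F   F   T   F   F
  3   T   F   F   T   T   F   F   T   F   T   F   F
  4   T   T   F   T   T   T   F   T   T   T   T   F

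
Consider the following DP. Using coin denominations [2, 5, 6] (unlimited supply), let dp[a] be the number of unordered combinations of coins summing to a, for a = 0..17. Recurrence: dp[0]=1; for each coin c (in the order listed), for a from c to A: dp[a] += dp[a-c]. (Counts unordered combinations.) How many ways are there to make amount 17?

after  coin     0     1     2     3     4     5     6     7     8     9    10    11    12    13    14    15    16    17
          2     1     0     1     0     1     0     1     0     1     0     1     0     1     0     1     0     1     0
          5     1     0     1     0     1     1     1     1     1     1     2     1     2     1     2     2     2     2
          6     1     0     1     0     1     1     2     1     2     1     3     2     4     2     4     3     5     4

4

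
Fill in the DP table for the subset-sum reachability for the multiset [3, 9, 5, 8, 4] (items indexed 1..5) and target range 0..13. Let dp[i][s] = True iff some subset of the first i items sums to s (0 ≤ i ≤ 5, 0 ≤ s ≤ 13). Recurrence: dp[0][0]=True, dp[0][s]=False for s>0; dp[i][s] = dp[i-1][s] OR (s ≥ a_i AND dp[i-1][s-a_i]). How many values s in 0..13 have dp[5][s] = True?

10

i\s   0   1   2   3   4   5   6   7   8   9  10  11  12  13
  0   T   F   F   F   F   F   F   F   F   F   F   F   F   F
  1   T   F   F   T   F   F   F   F   F   F   F   F   F   F
  2   T   F   F   T   F   F   F   F   F   T   F   F   T   F
  3   T   F   F   T   F   T   F   F   T   T   F   F   T   F
  4   T   F   F   T   F   T   F   F   T   T   F   T   T   T
  5   T   F   F   T   T   T   F   T   T   T   F   T   T   T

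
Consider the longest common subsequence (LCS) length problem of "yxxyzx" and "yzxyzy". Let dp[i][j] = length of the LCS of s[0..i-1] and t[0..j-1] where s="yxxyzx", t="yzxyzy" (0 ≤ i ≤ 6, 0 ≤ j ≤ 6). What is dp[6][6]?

4

   ''  y  z  x  y  z  y
''  0  0  0  0  0  0  0
 y  0  1  1  1  1  1  1
 x  0  1  1  2  2  2  2
 x  0  1  1  2  2  2  2
 y  0  1  1  2  3  3  3
 z  0  1  2  2  3  4  4
 x  0  1  2  3  3  4  4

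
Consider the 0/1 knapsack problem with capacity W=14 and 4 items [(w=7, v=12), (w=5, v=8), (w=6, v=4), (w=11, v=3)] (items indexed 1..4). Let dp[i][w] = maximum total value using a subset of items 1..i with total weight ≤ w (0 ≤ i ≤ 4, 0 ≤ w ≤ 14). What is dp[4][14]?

20

i\w   0   1   2   3   4   5   6   7   8   9  10  11  12  13  14
  0   0   0   0   0   0   0   0   0   0   0   0   0   0   0   0
  1   0   0   0   0   0   0   0  12  12  12  12  12  12  12  12
  2   0   0   0   0   0   8   8  12  12  12  12  12  20  20  20
  3   0   0   0   0   0   8   8  12  12  12  12  12  20  20  20
  4   0   0   0   0   0   8   8  12  12  12  12  12  20  20  20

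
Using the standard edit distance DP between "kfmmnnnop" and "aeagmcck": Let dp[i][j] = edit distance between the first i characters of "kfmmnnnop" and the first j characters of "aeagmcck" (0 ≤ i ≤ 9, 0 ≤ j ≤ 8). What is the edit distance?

9

   ''  a  e  a  g  m  c  c  k
''  0  1  2  3  4  5  6  7  8
 k  1  1  2  3  4  5  6  7  7
 f  2  2  2  3  4  5  6  7  8
 m  3  3  3  3  4  4  5  6  7
 m  4  4  4  4  4  4  5  6  7
 n  5  5  5  5  5  5  5  6  7
 n  6  6  6  6  6  6  6  6  7
 n  7  7  7  7  7  7  7  7  7
 o  8  8  8  8  8  8  8  8  8
 p  9  9  9  9  9  9  9  9  9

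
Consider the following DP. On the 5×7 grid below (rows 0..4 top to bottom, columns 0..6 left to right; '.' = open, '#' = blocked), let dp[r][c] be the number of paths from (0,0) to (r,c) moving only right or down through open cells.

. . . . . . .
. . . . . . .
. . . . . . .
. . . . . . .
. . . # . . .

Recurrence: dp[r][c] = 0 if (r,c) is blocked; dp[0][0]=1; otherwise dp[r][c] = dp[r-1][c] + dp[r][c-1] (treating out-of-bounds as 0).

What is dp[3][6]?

84

r\c   0   1   2   3   4   5   6
  0   1   1   1   1   1   1   1
  1   1   2   3   4   5   6   7
  2   1   3   6  10  15  21  28
  3   1   4  10  20  35  56  84
  4   1   5  15   0  35  91 175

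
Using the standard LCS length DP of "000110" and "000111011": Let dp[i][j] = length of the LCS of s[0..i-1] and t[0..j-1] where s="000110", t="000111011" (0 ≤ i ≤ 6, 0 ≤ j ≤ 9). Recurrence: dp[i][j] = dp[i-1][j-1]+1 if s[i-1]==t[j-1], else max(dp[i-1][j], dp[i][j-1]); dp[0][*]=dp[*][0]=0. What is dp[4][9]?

   ''  0  0  0  1  1  1  0  1  1
''  0  0  0  0  0  0  0  0  0  0
 0  0  1  1  1  1  1  1  1  1  1
 0  0  1  2  2  2  2  2  2  2  2
 0  0  1  2  3  3  3  3  3  3  3
 1  0  1  2  3  4  4  4  4  4  4
 1  0  1  2  3  4  5  5  5  5  5
 0  0  1  2  3  4  5  5  6  6  6

4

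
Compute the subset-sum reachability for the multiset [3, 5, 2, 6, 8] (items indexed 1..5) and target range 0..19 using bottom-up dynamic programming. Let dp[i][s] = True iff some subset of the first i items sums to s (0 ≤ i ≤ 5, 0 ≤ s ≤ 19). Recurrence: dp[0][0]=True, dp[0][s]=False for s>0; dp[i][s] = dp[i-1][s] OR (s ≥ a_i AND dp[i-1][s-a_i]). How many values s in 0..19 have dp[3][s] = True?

7

i\s   0   1   2   3   4   5   6   7   8   9  10  11  12  13  14  15  16  17  18  19
  0   T   F   F   F   F   F   F   F   F   F   F   F   F   F   F   F   F   F   F   F
  1   T   F   F   T   F   F   F   F   F   F   F   F   F   F   F   F   F   F   F   F
  2   T   F   F   T   F   T   F   F   T   F   F   F   F   F   F   F   F   F   F   F
  3   T   F   T   T   F   T   F   T   T   F   T   F   F   F   F   F   F   F   F   F
  4   T   F   T   T   F   T   T   T   T   T   T   T   F   T   T   F   T   F   F   F
  5   T   F   T   T   F   T   T   T   T   T   T   T   F   T   T   T   T   T   T   T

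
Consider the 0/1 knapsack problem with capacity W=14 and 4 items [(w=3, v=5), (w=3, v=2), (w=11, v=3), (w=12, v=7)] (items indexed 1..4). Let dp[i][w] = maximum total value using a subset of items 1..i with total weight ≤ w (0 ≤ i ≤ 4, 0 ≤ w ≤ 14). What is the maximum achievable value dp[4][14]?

i\w   0   1   2   3   4   5   6   7   8   9  10  11  12  13  14
  0   0   0   0   0   0   0   0   0   0   0   0   0   0   0   0
  1   0   0   0   5   5   5   5   5   5   5   5   5   5   5   5
  2   0   0   0   5   5   5   7   7   7   7   7   7   7   7   7
  3   0   0   0   5   5   5   7   7   7   7   7   7   7   7   8
  4   0   0   0   5   5   5   7   7   7   7   7   7   7   7   8

8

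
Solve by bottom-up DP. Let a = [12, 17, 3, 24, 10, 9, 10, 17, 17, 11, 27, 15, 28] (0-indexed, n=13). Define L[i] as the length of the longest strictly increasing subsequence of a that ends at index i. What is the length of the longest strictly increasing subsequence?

   i    0    1    2    3    4    5    6    7    8    9   10   11   12
a[i]   12   17    3   24   10    9   10   17   17   11   27   15   28
L[i]    1    2    1    3    2    2    3    4    4    4    5    5    6

6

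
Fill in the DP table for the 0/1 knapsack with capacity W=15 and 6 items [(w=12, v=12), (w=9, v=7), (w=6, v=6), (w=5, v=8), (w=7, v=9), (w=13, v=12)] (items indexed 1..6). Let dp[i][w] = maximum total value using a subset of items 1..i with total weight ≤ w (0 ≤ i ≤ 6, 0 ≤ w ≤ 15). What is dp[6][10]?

9

i\w   0   1   2   3   4   5   6   7   8   9  10  11  12  13  14  15
  0   0   0   0   0   0   0   0   0   0   0   0   0   0   0   0   0
  1   0   0   0   0   0   0   0   0   0   0   0   0  12  12  12  12
  2   0   0   0   0   0   0   0   0   0   7   7   7  12  12  12  12
  3   0   0   0   0   0   0   6   6   6   7   7   7  12  12  12  13
  4   0   0   0   0   0   8   8   8   8   8   8  14  14  14  15  15
  5   0   0   0   0   0   8   8   9   9   9   9  14  17  17  17  17
  6   0   0   0   0   0   8   8   9   9   9   9  14  17  17  17  17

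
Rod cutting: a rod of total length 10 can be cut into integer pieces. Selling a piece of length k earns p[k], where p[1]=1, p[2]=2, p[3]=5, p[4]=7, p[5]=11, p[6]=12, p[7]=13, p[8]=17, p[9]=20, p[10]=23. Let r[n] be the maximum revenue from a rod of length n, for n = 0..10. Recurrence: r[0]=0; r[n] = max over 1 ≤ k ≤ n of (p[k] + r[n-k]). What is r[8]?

17

   n    0    1    2    3    4    5    6    7    8    9   10
r[n]    0    1    2    5    7   11   12   13   17   20   23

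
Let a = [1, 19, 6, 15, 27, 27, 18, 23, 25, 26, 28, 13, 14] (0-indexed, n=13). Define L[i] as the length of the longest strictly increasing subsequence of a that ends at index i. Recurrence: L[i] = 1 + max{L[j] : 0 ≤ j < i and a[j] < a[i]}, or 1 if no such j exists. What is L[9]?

   i    0    1    2    3    4    5    6    7    8    9   10   11   12
a[i]    1   19    6   15   27   27   18   23   25   26   28   13   14
L[i]    1    2    2    3    4    4    4    5    6    7    8    3    4

7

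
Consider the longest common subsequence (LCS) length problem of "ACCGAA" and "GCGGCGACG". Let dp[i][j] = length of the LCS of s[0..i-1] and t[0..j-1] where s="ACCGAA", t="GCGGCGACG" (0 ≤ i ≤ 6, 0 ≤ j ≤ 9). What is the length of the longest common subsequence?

   ''  G  C  G  G  C  G  A  C  G
''  0  0  0  0  0  0  0  0  0  0
 A  0  0  0  0  0  0  0  1  1  1
 C  0  0  1  1  1  1  1  1  2  2
 C  0  0  1  1  1  2  2  2  2  2
 G  0  1  1  2  2  2  3  3  3  3
 A  0  1  1  2  2  2  3  4  4  4
 A  0  1  1  2  2  2  3  4  4  4

4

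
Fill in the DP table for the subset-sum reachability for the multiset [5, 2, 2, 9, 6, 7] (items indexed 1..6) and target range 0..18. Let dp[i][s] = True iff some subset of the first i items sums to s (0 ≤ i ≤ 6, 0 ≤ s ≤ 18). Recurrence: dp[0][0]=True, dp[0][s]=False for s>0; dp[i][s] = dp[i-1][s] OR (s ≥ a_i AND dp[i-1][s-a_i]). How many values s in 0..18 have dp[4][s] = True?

i\s   0   1   2   3   4   5   6   7   8   9  10  11  12  13  14  15  16  17  18
  0   T   F   F   F   F   F   F   F   F   F   F   F   F   F   F   F   F   F   F
  1   T   F   F   F   F   T   F   F   F   F   F   F   F   F   F   F   F   F   F
  2   T   F   T   F   F   T   F   T   F   F   F   F   F   F   F   F   F   F   F
  3   T   F   T   F   T   T   F   T   F   T   F   F   F   F   F   F   F   F   F
  4   T   F   T   F   T   T   F   T   F   T   F   T   F   T   T   F   T   F   T
  5   T   F   T   F   T   T   T   T   T   T   T   T   F   T   T   T   T   T   T
  6   T   F   T   F   T   T   T   T   T   T   T   T   T   T   T   T   T   T   T

11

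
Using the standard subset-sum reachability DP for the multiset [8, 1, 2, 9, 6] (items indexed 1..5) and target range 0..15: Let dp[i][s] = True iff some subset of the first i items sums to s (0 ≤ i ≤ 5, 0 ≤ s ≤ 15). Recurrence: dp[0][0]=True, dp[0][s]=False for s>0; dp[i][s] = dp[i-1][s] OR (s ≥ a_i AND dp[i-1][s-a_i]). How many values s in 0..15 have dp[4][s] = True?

9

i\s   0   1   2   3   4   5   6   7   8   9  10  11  12  13  14  15
  0   T   F   F   F   F   F   F   F   F   F   F   F   F   F   F   F
  1   T   F   F   F   F   F   F   F   T   F   F   F   F   F   F   F
  2   T   T   F   F   F   F   F   F   T   T   F   F   F   F   F   F
  3   T   T   T   T   F   F   F   F   T   T   T   T   F   F   F   F
  4   T   T   T   T   F   F   F   F   T   T   T   T   T   F   F   F
  5   T   T   T   T   F   F   T   T   T   T   T   T   T   F   T   T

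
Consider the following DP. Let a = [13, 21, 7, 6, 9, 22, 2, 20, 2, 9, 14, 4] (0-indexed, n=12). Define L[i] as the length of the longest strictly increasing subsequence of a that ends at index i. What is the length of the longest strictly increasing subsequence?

3

   i    0    1    2    3    4    5    6    7    8    9   10   11
a[i]   13   21    7    6    9   22    2   20    2    9   14    4
L[i]    1    2    1    1    2    3    1    3    1    2    3    2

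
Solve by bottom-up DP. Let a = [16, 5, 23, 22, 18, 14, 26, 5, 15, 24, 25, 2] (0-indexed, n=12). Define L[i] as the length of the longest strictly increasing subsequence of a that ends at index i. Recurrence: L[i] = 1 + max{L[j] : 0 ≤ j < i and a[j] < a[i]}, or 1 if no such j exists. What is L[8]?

   i    0    1    2    3    4    5    6    7    8    9   10   11
a[i]   16    5   23   22   18   14   26    5   15   24   25    2
L[i]    1    1    2    2    2    2    3    1    3    4    5    1

3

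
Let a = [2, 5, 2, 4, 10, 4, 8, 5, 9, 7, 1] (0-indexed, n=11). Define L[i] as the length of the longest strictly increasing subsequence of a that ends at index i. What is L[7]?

3

   i    0    1    2    3    4    5    6    7    8    9   10
a[i]    2    5    2    4   10    4    8    5    9    7    1
L[i]    1    2    1    2    3    2    3    3    4    4    1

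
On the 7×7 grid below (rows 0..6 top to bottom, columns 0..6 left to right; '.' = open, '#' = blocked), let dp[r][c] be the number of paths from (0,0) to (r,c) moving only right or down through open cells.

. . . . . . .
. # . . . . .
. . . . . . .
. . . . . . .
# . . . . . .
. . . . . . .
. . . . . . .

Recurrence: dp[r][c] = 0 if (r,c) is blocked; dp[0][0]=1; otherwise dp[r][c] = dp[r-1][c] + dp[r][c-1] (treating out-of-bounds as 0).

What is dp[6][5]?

r\c   0   1   2   3   4   5   6
  0   1   1   1   1   1   1   1
  1   1   0   1   2   3   4   5
  2   1   1   2   4   7  11  16
  3   1   2   4   8  15  26  42
  4   0   2   6  14  29  55  97
  5   0   2   8  22  51 106 203
  6   0   2  10  32  83 189 392

189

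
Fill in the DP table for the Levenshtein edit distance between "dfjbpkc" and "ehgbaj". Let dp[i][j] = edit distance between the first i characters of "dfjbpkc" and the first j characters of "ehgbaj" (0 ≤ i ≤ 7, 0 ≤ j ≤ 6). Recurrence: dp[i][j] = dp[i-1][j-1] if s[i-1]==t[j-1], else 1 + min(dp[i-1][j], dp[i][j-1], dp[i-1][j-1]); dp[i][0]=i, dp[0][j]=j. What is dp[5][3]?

   ''  e  h  g  b  a  j
''  0  1  2  3  4  5  6
 d  1  1  2  3  4  5  6
 f  2  2  2  3  4  5  6
 j  3  3  3  3  4  5  5
 b  4  4  4  4  3  4  5
 p  5  5  5  5  4  4  5
 k  6  6  6  6  5  5  5
 c  7  7  7  7  6  6  6

5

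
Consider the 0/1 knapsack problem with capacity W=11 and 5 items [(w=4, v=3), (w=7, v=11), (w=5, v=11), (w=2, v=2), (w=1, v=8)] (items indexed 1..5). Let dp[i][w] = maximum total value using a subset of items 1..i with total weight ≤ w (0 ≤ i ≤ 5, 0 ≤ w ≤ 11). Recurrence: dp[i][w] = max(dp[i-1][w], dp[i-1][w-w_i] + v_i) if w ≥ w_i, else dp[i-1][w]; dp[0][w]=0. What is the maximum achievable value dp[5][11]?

22

i\w   0   1   2   3   4   5   6   7   8   9  10  11
  0   0   0   0   0   0   0   0   0   0   0   0   0
  1   0   0   0   0   3   3   3   3   3   3   3   3
  2   0   0   0   0   3   3   3  11  11  11  11  14
  3   0   0   0   0   3  11  11  11  11  14  14  14
  4   0   0   2   2   3  11  11  13  13  14  14  16
  5   0   8   8  10  10  11  19  19  21  21  22  22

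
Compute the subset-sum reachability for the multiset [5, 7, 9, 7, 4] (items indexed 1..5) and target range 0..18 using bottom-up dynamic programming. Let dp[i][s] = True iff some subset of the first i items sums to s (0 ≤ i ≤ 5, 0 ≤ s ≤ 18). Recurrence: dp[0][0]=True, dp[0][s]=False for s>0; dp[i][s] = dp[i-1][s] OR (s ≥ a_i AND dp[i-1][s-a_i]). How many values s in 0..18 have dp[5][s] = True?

i\s   0   1   2   3   4   5   6   7   8   9  10  11  12  13  14  15  16  17  18
  0   T   F   F   F   F   F   F   F   F   F   F   F   F   F   F   F   F   F   F
  1   T   F   F   F   F   T   F   F   F   F   F   F   F   F   F   F   F   F   F
  2   T   F   F   F   F   T   F   T   F   F   F   F   T   F   F   F   F   F   F
  3   T   F   F   F   F   T   F   T   F   T   F   F   T   F   T   F   T   F   F
  4   T   F   F   F   F   T   F   T   F   T   F   F   T   F   T   F   T   F   F
  5   T   F   F   F   T   T   F   T   F   T   F   T   T   T   T   F   T   F   T

11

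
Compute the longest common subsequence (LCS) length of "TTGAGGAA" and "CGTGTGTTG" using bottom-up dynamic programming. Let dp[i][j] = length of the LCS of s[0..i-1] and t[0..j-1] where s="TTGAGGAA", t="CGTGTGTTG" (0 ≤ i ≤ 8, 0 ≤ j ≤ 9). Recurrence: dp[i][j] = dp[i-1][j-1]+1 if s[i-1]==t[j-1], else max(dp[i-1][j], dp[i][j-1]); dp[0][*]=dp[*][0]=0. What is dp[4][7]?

   ''  C  G  T  G  T  G  T  T  G
''  0  0  0  0  0  0  0  0  0  0
 T  0  0  0  1  1  1  1  1  1  1
 T  0  0  0  1  1  2  2  2  2  2
 G  0  0  1  1  2  2  3  3  3  3
 A  0  0  1  1  2  2  3  3  3  3
 G  0  0  1  1  2  2  3  3  3  4
 G  0  0  1  1  2  2  3  3  3  4
 A  0  0  1  1  2  2  3  3  3  4
 A  0  0  1  1  2  2  3  3  3  4

3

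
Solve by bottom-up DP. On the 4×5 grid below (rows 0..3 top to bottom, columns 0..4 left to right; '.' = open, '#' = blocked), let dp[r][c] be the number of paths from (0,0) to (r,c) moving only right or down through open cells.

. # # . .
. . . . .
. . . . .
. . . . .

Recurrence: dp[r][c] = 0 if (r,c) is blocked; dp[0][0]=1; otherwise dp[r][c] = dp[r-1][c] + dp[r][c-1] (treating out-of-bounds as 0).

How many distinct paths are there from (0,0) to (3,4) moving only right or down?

15

r\c   0   1   2   3   4
  0   1   0   0   0   0
  1   1   1   1   1   1
  2   1   2   3   4   5
  3   1   3   6  10  15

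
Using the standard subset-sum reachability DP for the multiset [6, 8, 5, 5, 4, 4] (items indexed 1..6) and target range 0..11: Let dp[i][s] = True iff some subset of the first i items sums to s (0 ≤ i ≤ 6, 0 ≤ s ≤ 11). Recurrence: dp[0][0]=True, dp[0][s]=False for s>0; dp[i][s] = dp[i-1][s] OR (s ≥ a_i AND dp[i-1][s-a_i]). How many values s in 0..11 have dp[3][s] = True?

5

i\s   0   1   2   3   4   5   6   7   8   9  10  11
  0   T   F   F   F   F   F   F   F   F   F   F   F
  1   T   F   F   F   F   F   T   F   F   F   F   F
  2   T   F   F   F   F   F   T   F   T   F   F   F
  3   T   F   F   F   F   T   T   F   T   F   F   T
  4   T   F   F   F   F   T   T   F   T   F   T   T
  5   T   F   F   F   T   T   T   F   T   T   T   T
  6   T   F   F   F   T   T   T   F   T   T   T   T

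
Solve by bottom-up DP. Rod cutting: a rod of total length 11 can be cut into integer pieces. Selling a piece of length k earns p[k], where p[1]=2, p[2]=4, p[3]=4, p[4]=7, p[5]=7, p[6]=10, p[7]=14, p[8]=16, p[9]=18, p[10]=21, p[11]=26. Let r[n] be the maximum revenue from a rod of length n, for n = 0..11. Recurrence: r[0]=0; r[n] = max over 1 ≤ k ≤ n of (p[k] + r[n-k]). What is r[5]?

   n    0    1    2    3    4    5    6    7    8    9   10   11
r[n]    0    2    4    6    8   10   12   14   16   18   21   26

10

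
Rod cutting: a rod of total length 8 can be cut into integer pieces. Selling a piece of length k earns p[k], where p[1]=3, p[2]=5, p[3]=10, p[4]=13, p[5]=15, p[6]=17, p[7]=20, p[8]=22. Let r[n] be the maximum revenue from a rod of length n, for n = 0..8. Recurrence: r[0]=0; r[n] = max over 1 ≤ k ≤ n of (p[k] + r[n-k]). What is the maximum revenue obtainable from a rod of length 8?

   n    0    1    2    3    4    5    6    7    8
r[n]    0    3    6   10   13   16   20   23   26

26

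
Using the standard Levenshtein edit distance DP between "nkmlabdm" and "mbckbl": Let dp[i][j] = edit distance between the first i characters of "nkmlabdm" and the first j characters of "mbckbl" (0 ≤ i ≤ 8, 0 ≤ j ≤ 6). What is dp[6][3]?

   ''  m  b  c  k  b  l
''  0  1  2  3  4  5  6
 n  1  1  2  3  4  5  6
 k  2  2  2  3  3  4  5
 m  3  2  3  3  4  4  5
 l  4  3  3  4  4  5  4
 a  5  4  4  4  5  5  5
 b  6  5  4  5  5  5  6
 d  7  6  5  5  6  6  6
 m  8  7  6  6  6  7  7

5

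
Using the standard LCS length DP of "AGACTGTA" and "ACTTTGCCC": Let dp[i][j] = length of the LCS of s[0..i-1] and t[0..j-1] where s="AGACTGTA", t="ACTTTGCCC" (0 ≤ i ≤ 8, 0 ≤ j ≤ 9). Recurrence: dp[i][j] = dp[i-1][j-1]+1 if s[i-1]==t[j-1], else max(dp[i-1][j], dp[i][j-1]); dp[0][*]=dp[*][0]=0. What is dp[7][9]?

   ''  A  C  T  T  T  G  C  C  C
''  0  0  0  0  0  0  0  0  0  0
 A  0  1  1  1  1  1  1  1  1  1
 G  0  1  1  1  1  1  2  2  2  2
 A  0  1  1  1  1  1  2  2  2  2
 C  0  1  2  2  2  2  2  3  3  3
 T  0  1  2  3  3  3  3  3  3  3
 G  0  1  2  3  3  3  4  4  4  4
 T  0  1  2  3  4  4  4  4  4  4
 A  0  1  2  3  4  4  4  4  4  4

4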